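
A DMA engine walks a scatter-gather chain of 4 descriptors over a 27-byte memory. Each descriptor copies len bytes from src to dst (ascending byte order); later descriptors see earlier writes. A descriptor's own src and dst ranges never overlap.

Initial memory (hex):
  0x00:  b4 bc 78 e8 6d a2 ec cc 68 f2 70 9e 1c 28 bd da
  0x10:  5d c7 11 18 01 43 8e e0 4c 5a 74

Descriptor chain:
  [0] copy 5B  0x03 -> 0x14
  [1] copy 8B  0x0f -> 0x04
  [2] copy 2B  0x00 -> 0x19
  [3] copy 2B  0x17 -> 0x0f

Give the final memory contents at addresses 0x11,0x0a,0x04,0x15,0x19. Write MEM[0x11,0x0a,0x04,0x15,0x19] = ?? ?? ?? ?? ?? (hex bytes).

[0] 0x03->0x14 len=5 : e8 6d a2 ec cc
[1] 0x0f->0x04 len=8 : da 5d c7 11 18 e8 6d a2
[2] 0x00->0x19 len=2 : b4 bc
[3] 0x17->0x0f len=2 : ec cc
query mem[0x11]=0xc7, mem[0x0a]=0x6d, mem[0x04]=0xda, mem[0x15]=0x6d, mem[0x19]=0xb4

MEM[0x11,0x0a,0x04,0x15,0x19] = c7 6d da 6d b4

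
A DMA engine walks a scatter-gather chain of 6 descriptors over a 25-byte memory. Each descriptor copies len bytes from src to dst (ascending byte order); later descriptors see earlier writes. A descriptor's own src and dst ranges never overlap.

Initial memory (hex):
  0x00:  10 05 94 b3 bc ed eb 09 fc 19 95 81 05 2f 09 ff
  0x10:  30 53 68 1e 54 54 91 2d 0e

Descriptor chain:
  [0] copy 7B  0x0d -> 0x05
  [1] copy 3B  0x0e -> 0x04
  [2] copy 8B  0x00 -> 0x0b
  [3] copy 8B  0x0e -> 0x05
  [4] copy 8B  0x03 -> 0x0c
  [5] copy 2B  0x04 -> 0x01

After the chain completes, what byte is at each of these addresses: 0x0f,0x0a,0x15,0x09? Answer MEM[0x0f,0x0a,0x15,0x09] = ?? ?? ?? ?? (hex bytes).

MEM[0x0f,0x0a,0x15,0x09] = 09 1e 54 ff

[0] 0x0d->0x05 len=7 : 2f 09 ff 30 53 68 1e
[1] 0x0e->0x04 len=3 : 09 ff 30
[2] 0x00->0x0b len=8 : 10 05 94 b3 09 ff 30 ff
[3] 0x0e->0x05 len=8 : b3 09 ff 30 ff 1e 54 54
[4] 0x03->0x0c len=8 : b3 09 b3 09 ff 30 ff 1e
[5] 0x04->0x01 len=2 : 09 b3
query mem[0x0f]=0x09, mem[0x0a]=0x1e, mem[0x15]=0x54, mem[0x09]=0xff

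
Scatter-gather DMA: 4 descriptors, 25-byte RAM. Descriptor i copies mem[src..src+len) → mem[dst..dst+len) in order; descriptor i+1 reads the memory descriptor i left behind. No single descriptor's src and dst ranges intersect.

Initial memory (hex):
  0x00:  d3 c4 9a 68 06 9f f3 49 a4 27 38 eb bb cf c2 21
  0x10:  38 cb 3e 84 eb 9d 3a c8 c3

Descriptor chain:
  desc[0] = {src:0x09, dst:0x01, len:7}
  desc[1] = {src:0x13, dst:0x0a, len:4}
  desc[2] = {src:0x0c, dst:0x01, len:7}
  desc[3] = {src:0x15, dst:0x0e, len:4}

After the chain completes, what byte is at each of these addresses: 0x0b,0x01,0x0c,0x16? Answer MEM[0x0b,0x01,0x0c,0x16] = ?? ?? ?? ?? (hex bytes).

  after D0: wrote 7B at 0x01 = 2738ebbbcfc221
  after D1: wrote 4B at 0x0a = 84eb9d3a
  after D2: wrote 7B at 0x01 = 9d3ac22138cb3e
  after D3: wrote 4B at 0x0e = 9d3ac8c3
query mem[0x0b]=0xeb, mem[0x01]=0x9d, mem[0x0c]=0x9d, mem[0x16]=0x3a

MEM[0x0b,0x01,0x0c,0x16] = eb 9d 9d 3a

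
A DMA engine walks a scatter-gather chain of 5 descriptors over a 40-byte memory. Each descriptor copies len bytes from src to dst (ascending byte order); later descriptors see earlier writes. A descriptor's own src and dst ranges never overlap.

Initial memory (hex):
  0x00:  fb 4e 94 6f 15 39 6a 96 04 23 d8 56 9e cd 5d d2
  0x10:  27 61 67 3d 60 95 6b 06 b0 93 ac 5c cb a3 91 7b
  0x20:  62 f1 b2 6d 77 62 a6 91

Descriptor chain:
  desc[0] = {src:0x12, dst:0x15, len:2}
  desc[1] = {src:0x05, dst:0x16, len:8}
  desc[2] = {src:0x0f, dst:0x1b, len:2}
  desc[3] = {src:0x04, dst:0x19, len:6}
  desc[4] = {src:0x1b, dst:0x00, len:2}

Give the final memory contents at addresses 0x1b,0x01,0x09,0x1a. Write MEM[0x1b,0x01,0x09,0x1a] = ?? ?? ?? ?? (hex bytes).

MEM[0x1b,0x01,0x09,0x1a] = 6a 96 23 39

D0: mem[0x15..0x16] <- [67 3d]
D1: mem[0x16..0x1d] <- [39 6a 96 04 23 d8 56 9e]
D2: mem[0x1b..0x1c] <- [d2 27]
D3: mem[0x19..0x1e] <- [15 39 6a 96 04 23]
D4: mem[0x00..0x01] <- [6a 96]
query mem[0x1b]=0x6a, mem[0x01]=0x96, mem[0x09]=0x23, mem[0x1a]=0x39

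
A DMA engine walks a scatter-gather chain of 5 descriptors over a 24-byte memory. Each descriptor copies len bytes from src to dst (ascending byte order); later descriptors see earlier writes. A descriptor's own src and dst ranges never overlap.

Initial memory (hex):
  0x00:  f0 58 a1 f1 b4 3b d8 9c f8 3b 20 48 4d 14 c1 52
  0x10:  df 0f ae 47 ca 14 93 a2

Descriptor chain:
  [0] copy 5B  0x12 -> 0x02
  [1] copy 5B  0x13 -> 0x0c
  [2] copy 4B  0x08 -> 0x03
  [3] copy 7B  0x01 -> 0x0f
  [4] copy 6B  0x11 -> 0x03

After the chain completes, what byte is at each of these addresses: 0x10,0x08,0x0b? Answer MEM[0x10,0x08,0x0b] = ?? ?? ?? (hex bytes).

D0: mem[0x02..0x06] <- [ae 47 ca 14 93]
D1: mem[0x0c..0x10] <- [47 ca 14 93 a2]
D2: mem[0x03..0x06] <- [f8 3b 20 48]
D3: mem[0x0f..0x15] <- [58 ae f8 3b 20 48 9c]
D4: mem[0x03..0x08] <- [f8 3b 20 48 9c 93]
query mem[0x10]=0xae, mem[0x08]=0x93, mem[0x0b]=0x48

MEM[0x10,0x08,0x0b] = ae 93 48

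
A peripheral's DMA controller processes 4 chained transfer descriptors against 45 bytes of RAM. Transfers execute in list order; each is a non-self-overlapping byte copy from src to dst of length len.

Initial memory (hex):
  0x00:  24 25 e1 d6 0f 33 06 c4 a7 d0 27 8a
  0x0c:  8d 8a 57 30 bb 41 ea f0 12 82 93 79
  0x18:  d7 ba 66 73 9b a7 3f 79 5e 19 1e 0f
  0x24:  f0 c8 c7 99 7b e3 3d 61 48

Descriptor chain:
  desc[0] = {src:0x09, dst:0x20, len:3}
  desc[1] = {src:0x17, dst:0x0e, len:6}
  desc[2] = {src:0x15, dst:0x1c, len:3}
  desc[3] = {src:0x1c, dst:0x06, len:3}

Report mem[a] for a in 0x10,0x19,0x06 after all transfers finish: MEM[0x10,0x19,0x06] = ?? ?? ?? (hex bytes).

#0 dst[0x20+3] := {0xd0,0x27,0x8a}
#1 dst[0x0e+6] := {0x79,0xd7,0xba,0x66,0x73,0x9b}
#2 dst[0x1c+3] := {0x82,0x93,0x79}
#3 dst[0x06+3] := {0x82,0x93,0x79}
query mem[0x10]=0xba, mem[0x19]=0xba, mem[0x06]=0x82

MEM[0x10,0x19,0x06] = ba ba 82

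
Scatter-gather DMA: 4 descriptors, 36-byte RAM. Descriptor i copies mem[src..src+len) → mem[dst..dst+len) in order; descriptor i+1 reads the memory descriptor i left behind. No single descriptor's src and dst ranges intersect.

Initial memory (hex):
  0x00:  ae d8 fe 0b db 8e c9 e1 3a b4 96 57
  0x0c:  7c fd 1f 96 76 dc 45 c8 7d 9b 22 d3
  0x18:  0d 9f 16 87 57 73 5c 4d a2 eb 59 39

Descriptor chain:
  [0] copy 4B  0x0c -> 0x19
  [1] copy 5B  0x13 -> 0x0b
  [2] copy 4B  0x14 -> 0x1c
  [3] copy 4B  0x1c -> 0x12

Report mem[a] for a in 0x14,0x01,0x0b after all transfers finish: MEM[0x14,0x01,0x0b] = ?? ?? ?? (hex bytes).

#0 dst[0x19+4] := {0x7c,0xfd,0x1f,0x96}
#1 dst[0x0b+5] := {0xc8,0x7d,0x9b,0x22,0xd3}
#2 dst[0x1c+4] := {0x7d,0x9b,0x22,0xd3}
#3 dst[0x12+4] := {0x7d,0x9b,0x22,0xd3}
query mem[0x14]=0x22, mem[0x01]=0xd8, mem[0x0b]=0xc8

MEM[0x14,0x01,0x0b] = 22 d8 c8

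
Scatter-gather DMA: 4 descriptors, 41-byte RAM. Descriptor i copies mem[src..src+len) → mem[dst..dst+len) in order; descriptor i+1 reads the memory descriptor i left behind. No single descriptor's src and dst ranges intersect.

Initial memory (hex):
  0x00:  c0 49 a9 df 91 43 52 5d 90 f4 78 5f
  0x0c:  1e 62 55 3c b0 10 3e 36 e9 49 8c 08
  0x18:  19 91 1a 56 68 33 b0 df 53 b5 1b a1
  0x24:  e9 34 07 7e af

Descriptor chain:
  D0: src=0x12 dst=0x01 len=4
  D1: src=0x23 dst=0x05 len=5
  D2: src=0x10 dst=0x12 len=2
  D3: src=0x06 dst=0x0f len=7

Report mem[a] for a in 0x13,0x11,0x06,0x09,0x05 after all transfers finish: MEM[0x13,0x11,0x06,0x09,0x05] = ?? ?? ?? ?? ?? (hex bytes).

MEM[0x13,0x11,0x06,0x09,0x05] = 78 07 e9 7e a1

[0] 0x12->0x01 len=4 : 3e 36 e9 49
[1] 0x23->0x05 len=5 : a1 e9 34 07 7e
[2] 0x10->0x12 len=2 : b0 10
[3] 0x06->0x0f len=7 : e9 34 07 7e 78 5f 1e
query mem[0x13]=0x78, mem[0x11]=0x07, mem[0x06]=0xe9, mem[0x09]=0x7e, mem[0x05]=0xa1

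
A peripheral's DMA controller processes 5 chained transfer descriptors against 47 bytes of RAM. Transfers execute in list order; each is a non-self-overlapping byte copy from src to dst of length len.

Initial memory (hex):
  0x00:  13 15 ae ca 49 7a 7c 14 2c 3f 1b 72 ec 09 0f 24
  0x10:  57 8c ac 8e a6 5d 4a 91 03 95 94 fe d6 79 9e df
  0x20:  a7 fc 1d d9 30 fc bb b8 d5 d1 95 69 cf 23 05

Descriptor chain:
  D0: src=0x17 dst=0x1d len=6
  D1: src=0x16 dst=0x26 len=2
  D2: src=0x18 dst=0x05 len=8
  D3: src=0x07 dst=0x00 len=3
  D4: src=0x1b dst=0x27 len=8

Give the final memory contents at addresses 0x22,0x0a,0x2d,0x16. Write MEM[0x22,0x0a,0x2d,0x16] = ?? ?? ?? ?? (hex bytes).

#0 dst[0x1d+6] := {0x91,0x03,0x95,0x94,0xfe,0xd6}
#1 dst[0x26+2] := {0x4a,0x91}
#2 dst[0x05+8] := {0x03,0x95,0x94,0xfe,0xd6,0x91,0x03,0x95}
#3 dst[0x00+3] := {0x94,0xfe,0xd6}
#4 dst[0x27+8] := {0xfe,0xd6,0x91,0x03,0x95,0x94,0xfe,0xd6}
query mem[0x22]=0xd6, mem[0x0a]=0x91, mem[0x2d]=0xfe, mem[0x16]=0x4a

MEM[0x22,0x0a,0x2d,0x16] = d6 91 fe 4a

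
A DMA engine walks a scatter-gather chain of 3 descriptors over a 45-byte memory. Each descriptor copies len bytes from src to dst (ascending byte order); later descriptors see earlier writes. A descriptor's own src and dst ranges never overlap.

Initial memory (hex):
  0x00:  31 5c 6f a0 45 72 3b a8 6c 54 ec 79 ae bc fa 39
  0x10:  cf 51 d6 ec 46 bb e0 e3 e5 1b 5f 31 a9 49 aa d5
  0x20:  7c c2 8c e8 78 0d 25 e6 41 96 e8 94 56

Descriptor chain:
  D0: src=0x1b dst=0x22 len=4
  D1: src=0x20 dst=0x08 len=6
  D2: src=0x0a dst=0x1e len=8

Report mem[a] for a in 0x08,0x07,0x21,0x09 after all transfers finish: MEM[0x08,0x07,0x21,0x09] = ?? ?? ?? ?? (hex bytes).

MEM[0x08,0x07,0x21,0x09] = 7c a8 aa c2

[0] 0x1b->0x22 len=4 : 31 a9 49 aa
[1] 0x20->0x08 len=6 : 7c c2 31 a9 49 aa
[2] 0x0a->0x1e len=8 : 31 a9 49 aa fa 39 cf 51
query mem[0x08]=0x7c, mem[0x07]=0xa8, mem[0x21]=0xaa, mem[0x09]=0xc2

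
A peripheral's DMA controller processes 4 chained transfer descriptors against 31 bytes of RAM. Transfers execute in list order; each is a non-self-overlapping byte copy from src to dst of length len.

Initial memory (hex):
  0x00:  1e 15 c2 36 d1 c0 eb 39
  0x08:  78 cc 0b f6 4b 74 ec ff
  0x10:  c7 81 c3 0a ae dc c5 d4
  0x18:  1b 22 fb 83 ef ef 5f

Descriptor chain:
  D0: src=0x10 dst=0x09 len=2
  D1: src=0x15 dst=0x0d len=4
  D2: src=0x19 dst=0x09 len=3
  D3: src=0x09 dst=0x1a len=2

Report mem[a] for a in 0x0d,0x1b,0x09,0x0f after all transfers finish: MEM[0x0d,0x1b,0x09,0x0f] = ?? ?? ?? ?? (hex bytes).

MEM[0x0d,0x1b,0x09,0x0f] = dc fb 22 d4

#0 dst[0x09+2] := {0xc7,0x81}
#1 dst[0x0d+4] := {0xdc,0xc5,0xd4,0x1b}
#2 dst[0x09+3] := {0x22,0xfb,0x83}
#3 dst[0x1a+2] := {0x22,0xfb}
query mem[0x0d]=0xdc, mem[0x1b]=0xfb, mem[0x09]=0x22, mem[0x0f]=0xd4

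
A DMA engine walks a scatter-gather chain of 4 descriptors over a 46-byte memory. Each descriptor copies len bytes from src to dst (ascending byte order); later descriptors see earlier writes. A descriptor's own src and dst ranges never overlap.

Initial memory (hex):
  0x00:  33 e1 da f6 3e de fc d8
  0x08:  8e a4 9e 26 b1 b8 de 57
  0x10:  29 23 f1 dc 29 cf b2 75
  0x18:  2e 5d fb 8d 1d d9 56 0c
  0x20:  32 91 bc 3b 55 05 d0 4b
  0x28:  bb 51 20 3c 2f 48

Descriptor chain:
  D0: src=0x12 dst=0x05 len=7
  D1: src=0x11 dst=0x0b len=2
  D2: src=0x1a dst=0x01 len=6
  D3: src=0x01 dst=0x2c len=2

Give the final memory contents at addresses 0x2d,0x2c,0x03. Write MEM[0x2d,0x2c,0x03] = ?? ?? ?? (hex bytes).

MEM[0x2d,0x2c,0x03] = 8d fb 1d

#0 dst[0x05+7] := {0xf1,0xdc,0x29,0xcf,0xb2,0x75,0x2e}
#1 dst[0x0b+2] := {0x23,0xf1}
#2 dst[0x01+6] := {0xfb,0x8d,0x1d,0xd9,0x56,0x0c}
#3 dst[0x2c+2] := {0xfb,0x8d}
query mem[0x2d]=0x8d, mem[0x2c]=0xfb, mem[0x03]=0x1d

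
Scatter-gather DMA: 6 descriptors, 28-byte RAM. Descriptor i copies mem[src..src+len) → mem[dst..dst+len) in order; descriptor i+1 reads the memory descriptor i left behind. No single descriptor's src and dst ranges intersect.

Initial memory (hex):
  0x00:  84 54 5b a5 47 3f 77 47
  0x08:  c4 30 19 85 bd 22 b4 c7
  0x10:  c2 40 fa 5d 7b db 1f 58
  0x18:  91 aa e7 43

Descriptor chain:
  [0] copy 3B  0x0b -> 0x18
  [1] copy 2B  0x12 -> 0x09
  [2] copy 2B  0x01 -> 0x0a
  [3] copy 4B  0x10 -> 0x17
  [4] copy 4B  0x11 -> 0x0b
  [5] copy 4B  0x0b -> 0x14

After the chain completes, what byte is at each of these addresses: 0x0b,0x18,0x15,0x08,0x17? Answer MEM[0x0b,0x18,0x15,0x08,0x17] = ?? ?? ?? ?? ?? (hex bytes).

[0] 0x0b->0x18 len=3 : 85 bd 22
[1] 0x12->0x09 len=2 : fa 5d
[2] 0x01->0x0a len=2 : 54 5b
[3] 0x10->0x17 len=4 : c2 40 fa 5d
[4] 0x11->0x0b len=4 : 40 fa 5d 7b
[5] 0x0b->0x14 len=4 : 40 fa 5d 7b
query mem[0x0b]=0x40, mem[0x18]=0x40, mem[0x15]=0xfa, mem[0x08]=0xc4, mem[0x17]=0x7b

MEM[0x0b,0x18,0x15,0x08,0x17] = 40 40 fa c4 7b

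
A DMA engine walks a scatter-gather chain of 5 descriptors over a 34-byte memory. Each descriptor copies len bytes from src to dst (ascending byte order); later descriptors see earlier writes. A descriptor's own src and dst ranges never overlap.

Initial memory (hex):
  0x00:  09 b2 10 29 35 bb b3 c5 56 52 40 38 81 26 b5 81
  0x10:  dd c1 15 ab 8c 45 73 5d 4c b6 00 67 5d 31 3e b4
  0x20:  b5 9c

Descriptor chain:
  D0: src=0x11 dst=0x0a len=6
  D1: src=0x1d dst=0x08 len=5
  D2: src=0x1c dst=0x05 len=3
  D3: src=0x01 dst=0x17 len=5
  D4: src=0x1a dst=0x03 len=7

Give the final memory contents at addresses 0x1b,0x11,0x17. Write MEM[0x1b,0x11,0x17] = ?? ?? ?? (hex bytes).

[0] 0x11->0x0a len=6 : c1 15 ab 8c 45 73
[1] 0x1d->0x08 len=5 : 31 3e b4 b5 9c
[2] 0x1c->0x05 len=3 : 5d 31 3e
[3] 0x01->0x17 len=5 : b2 10 29 35 5d
[4] 0x1a->0x03 len=7 : 35 5d 5d 31 3e b4 b5
query mem[0x1b]=0x5d, mem[0x11]=0xc1, mem[0x17]=0xb2

MEM[0x1b,0x11,0x17] = 5d c1 b2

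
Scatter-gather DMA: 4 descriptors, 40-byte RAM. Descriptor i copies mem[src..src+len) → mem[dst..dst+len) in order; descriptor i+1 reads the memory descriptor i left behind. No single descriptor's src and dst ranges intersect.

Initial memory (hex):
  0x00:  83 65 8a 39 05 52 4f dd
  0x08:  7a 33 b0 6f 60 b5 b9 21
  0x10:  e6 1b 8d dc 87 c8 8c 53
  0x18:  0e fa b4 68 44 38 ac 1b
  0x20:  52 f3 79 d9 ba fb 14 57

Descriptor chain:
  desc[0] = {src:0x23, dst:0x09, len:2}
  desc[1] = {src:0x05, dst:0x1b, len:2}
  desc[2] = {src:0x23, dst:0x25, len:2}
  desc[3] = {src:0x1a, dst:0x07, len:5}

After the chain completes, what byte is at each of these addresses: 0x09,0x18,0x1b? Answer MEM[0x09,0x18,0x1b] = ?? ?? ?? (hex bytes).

MEM[0x09,0x18,0x1b] = 4f 0e 52

[0] 0x23->0x09 len=2 : d9 ba
[1] 0x05->0x1b len=2 : 52 4f
[2] 0x23->0x25 len=2 : d9 ba
[3] 0x1a->0x07 len=5 : b4 52 4f 38 ac
query mem[0x09]=0x4f, mem[0x18]=0x0e, mem[0x1b]=0x52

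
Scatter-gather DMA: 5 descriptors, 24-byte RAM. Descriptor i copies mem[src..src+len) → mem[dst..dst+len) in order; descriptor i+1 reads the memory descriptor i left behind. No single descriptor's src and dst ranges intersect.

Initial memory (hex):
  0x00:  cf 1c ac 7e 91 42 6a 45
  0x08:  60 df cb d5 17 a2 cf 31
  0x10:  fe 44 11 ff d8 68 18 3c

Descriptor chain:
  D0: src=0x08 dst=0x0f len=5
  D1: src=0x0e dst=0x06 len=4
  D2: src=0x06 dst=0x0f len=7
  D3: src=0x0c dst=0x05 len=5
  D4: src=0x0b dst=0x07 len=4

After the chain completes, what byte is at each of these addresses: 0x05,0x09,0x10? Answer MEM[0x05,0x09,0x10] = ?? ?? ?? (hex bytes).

MEM[0x05,0x09,0x10] = 17 a2 60

  after D0: wrote 5B at 0x0f = 60dfcbd517
  after D1: wrote 4B at 0x06 = cf60dfcb
  after D2: wrote 7B at 0x0f = cf60dfcbcbd517
  after D3: wrote 5B at 0x05 = 17a2cfcf60
  after D4: wrote 4B at 0x07 = d517a2cf
query mem[0x05]=0x17, mem[0x09]=0xa2, mem[0x10]=0x60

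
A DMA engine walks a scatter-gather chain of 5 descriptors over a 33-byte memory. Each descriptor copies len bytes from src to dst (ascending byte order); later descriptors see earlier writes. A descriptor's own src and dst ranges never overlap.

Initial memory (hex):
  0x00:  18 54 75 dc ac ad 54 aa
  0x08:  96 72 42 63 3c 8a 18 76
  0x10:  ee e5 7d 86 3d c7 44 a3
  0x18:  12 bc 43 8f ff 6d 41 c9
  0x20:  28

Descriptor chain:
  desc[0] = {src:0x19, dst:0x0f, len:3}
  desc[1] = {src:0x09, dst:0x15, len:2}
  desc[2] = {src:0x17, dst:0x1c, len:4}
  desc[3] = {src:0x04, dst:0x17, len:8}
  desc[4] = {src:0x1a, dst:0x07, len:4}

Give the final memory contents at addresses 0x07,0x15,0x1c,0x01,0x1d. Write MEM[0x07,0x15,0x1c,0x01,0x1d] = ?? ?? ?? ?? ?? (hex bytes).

MEM[0x07,0x15,0x1c,0x01,0x1d] = aa 72 72 54 42

[0] 0x19->0x0f len=3 : bc 43 8f
[1] 0x09->0x15 len=2 : 72 42
[2] 0x17->0x1c len=4 : a3 12 bc 43
[3] 0x04->0x17 len=8 : ac ad 54 aa 96 72 42 63
[4] 0x1a->0x07 len=4 : aa 96 72 42
query mem[0x07]=0xaa, mem[0x15]=0x72, mem[0x1c]=0x72, mem[0x01]=0x54, mem[0x1d]=0x42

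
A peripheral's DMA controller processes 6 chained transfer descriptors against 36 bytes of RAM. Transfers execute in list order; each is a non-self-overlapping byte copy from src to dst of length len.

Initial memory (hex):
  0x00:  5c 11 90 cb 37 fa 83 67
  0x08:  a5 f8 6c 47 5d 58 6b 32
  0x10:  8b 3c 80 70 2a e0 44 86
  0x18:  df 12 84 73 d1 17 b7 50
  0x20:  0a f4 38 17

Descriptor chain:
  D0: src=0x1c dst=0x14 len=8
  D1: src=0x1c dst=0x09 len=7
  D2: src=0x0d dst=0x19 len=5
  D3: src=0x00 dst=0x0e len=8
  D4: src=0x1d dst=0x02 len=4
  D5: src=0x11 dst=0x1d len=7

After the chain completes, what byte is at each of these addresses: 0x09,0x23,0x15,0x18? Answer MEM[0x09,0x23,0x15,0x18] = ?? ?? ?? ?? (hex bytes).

MEM[0x09,0x23,0x15,0x18] = d1 50 67 0a

[0] 0x1c->0x14 len=8 : d1 17 b7 50 0a f4 38 17
[1] 0x1c->0x09 len=7 : d1 17 b7 50 0a f4 38
[2] 0x0d->0x19 len=5 : 0a f4 38 8b 3c
[3] 0x00->0x0e len=8 : 5c 11 90 cb 37 fa 83 67
[4] 0x1d->0x02 len=4 : 3c b7 50 0a
[5] 0x11->0x1d len=7 : cb 37 fa 83 67 b7 50
query mem[0x09]=0xd1, mem[0x23]=0x50, mem[0x15]=0x67, mem[0x18]=0x0a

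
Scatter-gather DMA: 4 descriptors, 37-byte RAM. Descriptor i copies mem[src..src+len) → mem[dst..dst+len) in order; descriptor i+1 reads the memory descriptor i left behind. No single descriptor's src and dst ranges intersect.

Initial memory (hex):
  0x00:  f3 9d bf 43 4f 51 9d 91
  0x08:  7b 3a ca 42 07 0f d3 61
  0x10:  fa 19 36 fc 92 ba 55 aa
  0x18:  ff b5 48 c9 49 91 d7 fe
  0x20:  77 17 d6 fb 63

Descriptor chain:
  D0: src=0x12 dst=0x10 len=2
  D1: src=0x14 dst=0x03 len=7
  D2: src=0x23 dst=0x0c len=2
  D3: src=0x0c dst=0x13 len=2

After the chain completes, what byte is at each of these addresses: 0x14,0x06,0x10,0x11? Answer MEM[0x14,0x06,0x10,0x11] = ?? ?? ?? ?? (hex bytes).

D0: mem[0x10..0x11] <- [36 fc]
D1: mem[0x03..0x09] <- [92 ba 55 aa ff b5 48]
D2: mem[0x0c..0x0d] <- [fb 63]
D3: mem[0x13..0x14] <- [fb 63]
query mem[0x14]=0x63, mem[0x06]=0xaa, mem[0x10]=0x36, mem[0x11]=0xfc

MEM[0x14,0x06,0x10,0x11] = 63 aa 36 fc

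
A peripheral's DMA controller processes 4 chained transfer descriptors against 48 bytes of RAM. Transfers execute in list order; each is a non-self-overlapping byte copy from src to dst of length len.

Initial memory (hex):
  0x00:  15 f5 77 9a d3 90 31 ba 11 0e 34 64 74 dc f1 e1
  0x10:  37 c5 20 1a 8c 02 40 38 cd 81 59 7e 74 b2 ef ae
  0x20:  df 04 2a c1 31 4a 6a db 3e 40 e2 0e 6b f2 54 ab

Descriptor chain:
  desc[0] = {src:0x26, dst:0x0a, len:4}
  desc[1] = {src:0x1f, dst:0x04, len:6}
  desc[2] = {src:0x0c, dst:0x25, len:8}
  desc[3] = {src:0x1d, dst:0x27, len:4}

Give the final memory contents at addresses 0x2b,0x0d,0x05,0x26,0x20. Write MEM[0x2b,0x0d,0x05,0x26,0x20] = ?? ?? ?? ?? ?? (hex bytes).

D0: mem[0x0a..0x0d] <- [6a db 3e 40]
D1: mem[0x04..0x09] <- [ae df 04 2a c1 31]
D2: mem[0x25..0x2c] <- [3e 40 f1 e1 37 c5 20 1a]
D3: mem[0x27..0x2a] <- [b2 ef ae df]
query mem[0x2b]=0x20, mem[0x0d]=0x40, mem[0x05]=0xdf, mem[0x26]=0x40, mem[0x20]=0xdf

MEM[0x2b,0x0d,0x05,0x26,0x20] = 20 40 df 40 df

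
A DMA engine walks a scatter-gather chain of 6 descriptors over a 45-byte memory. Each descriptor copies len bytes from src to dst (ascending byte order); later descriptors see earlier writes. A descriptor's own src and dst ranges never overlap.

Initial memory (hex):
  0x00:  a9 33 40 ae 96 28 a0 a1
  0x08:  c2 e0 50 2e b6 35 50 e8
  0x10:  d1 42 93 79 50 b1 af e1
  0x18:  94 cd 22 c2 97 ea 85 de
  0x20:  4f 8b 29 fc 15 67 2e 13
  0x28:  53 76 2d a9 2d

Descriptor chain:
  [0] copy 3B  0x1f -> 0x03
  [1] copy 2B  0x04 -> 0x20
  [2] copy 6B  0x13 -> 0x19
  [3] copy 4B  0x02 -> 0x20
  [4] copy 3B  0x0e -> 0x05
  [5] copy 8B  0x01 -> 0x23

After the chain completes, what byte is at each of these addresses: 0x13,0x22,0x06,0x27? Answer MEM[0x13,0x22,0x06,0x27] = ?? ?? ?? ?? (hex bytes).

MEM[0x13,0x22,0x06,0x27] = 79 4f e8 50

D0: mem[0x03..0x05] <- [de 4f 8b]
D1: mem[0x20..0x21] <- [4f 8b]
D2: mem[0x19..0x1e] <- [79 50 b1 af e1 94]
D3: mem[0x20..0x23] <- [40 de 4f 8b]
D4: mem[0x05..0x07] <- [50 e8 d1]
D5: mem[0x23..0x2a] <- [33 40 de 4f 50 e8 d1 c2]
query mem[0x13]=0x79, mem[0x22]=0x4f, mem[0x06]=0xe8, mem[0x27]=0x50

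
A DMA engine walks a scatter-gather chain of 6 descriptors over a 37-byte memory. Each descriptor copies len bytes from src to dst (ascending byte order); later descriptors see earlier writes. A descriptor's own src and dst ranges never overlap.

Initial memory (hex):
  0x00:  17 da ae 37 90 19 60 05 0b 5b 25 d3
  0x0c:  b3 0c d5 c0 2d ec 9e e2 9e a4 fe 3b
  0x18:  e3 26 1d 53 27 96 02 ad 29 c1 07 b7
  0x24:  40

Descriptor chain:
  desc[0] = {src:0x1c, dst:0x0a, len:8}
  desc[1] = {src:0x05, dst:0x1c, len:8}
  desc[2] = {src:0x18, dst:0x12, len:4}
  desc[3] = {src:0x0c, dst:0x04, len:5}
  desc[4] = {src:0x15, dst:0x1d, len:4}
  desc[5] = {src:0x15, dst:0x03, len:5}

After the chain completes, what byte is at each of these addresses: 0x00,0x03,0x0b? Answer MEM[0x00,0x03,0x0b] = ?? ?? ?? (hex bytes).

D0: mem[0x0a..0x11] <- [27 96 02 ad 29 c1 07 b7]
D1: mem[0x1c..0x23] <- [19 60 05 0b 5b 27 96 02]
D2: mem[0x12..0x15] <- [e3 26 1d 53]
D3: mem[0x04..0x08] <- [02 ad 29 c1 07]
D4: mem[0x1d..0x20] <- [53 fe 3b e3]
D5: mem[0x03..0x07] <- [53 fe 3b e3 26]
query mem[0x00]=0x17, mem[0x03]=0x53, mem[0x0b]=0x96

MEM[0x00,0x03,0x0b] = 17 53 96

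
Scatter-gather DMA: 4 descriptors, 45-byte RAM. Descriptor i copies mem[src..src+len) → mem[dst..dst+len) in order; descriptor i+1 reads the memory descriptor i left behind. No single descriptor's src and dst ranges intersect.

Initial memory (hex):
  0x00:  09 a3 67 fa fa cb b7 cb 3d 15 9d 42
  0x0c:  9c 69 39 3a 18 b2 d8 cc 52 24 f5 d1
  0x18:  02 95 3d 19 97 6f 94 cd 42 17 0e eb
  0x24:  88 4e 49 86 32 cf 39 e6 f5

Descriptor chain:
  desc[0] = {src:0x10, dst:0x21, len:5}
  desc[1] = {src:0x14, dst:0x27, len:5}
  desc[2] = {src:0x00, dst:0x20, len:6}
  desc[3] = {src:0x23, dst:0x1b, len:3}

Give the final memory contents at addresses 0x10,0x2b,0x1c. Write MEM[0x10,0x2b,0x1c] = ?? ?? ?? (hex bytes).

  after D0: wrote 5B at 0x21 = 18b2d8cc52
  after D1: wrote 5B at 0x27 = 5224f5d102
  after D2: wrote 6B at 0x20 = 09a367fafacb
  after D3: wrote 3B at 0x1b = fafacb
query mem[0x10]=0x18, mem[0x2b]=0x02, mem[0x1c]=0xfa

MEM[0x10,0x2b,0x1c] = 18 02 fa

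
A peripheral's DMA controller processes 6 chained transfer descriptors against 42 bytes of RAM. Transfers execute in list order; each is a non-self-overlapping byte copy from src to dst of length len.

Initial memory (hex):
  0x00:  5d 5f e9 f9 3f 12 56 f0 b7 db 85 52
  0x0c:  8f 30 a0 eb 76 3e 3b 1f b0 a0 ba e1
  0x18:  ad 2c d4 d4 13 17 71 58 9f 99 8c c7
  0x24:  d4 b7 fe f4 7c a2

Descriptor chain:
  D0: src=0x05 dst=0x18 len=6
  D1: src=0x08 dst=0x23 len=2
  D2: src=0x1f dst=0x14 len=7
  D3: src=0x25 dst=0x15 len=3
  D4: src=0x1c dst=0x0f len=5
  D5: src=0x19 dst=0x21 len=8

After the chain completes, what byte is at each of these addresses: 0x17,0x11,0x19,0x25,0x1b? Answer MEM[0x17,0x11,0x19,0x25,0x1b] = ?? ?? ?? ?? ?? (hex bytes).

  after D0: wrote 6B at 0x18 = 1256f0b7db85
  after D1: wrote 2B at 0x23 = b7db
  after D2: wrote 7B at 0x14 = 589f998cb7dbb7
  after D3: wrote 3B at 0x15 = b7fef4
  after D4: wrote 5B at 0x0f = db8571589f
  after D5: wrote 8B at 0x21 = dbb7b7db8571589f
query mem[0x17]=0xf4, mem[0x11]=0x71, mem[0x19]=0xdb, mem[0x25]=0x85, mem[0x1b]=0xb7

MEM[0x17,0x11,0x19,0x25,0x1b] = f4 71 db 85 b7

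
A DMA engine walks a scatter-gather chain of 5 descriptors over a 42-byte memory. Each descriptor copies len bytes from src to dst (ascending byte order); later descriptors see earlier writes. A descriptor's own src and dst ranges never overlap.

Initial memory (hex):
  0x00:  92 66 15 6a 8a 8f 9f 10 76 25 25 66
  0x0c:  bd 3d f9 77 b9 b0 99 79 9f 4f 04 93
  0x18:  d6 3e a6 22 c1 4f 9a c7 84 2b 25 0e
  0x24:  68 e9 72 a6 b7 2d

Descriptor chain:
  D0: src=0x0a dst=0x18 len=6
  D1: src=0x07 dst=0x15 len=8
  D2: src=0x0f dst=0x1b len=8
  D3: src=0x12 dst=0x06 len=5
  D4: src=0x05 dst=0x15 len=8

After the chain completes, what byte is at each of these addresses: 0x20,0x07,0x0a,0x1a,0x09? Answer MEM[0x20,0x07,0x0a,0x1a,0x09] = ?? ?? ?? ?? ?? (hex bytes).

  after D0: wrote 6B at 0x18 = 2566bd3df977
  after D1: wrote 8B at 0x15 = 1076252566bd3df9
  after D2: wrote 8B at 0x1b = 77b9b099799f1076
  after D3: wrote 5B at 0x06 = 99799f1076
  after D4: wrote 8B at 0x15 = 8f99799f107666bd
query mem[0x20]=0x9f, mem[0x07]=0x79, mem[0x0a]=0x76, mem[0x1a]=0x76, mem[0x09]=0x10

MEM[0x20,0x07,0x0a,0x1a,0x09] = 9f 79 76 76 10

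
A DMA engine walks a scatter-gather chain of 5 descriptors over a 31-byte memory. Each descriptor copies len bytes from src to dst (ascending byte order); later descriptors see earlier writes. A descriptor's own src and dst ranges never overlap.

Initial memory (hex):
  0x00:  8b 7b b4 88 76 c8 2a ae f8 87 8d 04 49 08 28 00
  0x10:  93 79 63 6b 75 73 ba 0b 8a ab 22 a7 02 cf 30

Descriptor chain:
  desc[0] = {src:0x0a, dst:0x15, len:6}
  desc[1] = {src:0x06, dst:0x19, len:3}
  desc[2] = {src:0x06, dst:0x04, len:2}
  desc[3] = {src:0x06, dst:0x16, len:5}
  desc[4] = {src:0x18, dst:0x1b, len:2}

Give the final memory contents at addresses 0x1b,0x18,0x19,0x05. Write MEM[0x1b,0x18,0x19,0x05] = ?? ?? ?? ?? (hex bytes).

MEM[0x1b,0x18,0x19,0x05] = f8 f8 87 ae

  after D0: wrote 6B at 0x15 = 8d0449082800
  after D1: wrote 3B at 0x19 = 2aaef8
  after D2: wrote 2B at 0x04 = 2aae
  after D3: wrote 5B at 0x16 = 2aaef8878d
  after D4: wrote 2B at 0x1b = f887
query mem[0x1b]=0xf8, mem[0x18]=0xf8, mem[0x19]=0x87, mem[0x05]=0xae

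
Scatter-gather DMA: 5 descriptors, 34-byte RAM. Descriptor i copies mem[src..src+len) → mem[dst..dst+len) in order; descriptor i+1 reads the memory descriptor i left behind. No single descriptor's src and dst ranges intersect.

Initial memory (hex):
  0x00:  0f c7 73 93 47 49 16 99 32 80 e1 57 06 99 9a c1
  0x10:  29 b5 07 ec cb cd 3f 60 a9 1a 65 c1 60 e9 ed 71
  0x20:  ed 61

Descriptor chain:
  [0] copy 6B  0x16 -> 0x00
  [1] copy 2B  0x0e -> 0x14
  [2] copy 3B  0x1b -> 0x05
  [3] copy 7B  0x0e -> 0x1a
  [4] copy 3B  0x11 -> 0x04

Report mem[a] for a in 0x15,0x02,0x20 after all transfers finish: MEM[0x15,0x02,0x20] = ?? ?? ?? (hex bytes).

MEM[0x15,0x02,0x20] = c1 a9 9a

#0 dst[0x00+6] := {0x3f,0x60,0xa9,0x1a,0x65,0xc1}
#1 dst[0x14+2] := {0x9a,0xc1}
#2 dst[0x05+3] := {0xc1,0x60,0xe9}
#3 dst[0x1a+7] := {0x9a,0xc1,0x29,0xb5,0x07,0xec,0x9a}
#4 dst[0x04+3] := {0xb5,0x07,0xec}
query mem[0x15]=0xc1, mem[0x02]=0xa9, mem[0x20]=0x9a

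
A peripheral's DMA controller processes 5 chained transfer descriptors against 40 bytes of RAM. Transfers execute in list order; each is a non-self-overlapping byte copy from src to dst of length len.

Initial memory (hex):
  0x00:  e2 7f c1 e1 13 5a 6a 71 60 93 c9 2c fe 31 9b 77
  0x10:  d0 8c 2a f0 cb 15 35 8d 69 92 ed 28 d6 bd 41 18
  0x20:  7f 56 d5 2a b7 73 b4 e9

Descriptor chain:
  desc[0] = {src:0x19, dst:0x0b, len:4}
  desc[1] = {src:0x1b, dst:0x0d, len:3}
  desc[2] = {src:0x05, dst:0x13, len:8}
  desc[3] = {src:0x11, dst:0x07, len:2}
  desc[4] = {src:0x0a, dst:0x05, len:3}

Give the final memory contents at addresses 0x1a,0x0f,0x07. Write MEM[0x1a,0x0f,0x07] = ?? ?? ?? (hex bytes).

MEM[0x1a,0x0f,0x07] = ed bd ed

[0] 0x19->0x0b len=4 : 92 ed 28 d6
[1] 0x1b->0x0d len=3 : 28 d6 bd
[2] 0x05->0x13 len=8 : 5a 6a 71 60 93 c9 92 ed
[3] 0x11->0x07 len=2 : 8c 2a
[4] 0x0a->0x05 len=3 : c9 92 ed
query mem[0x1a]=0xed, mem[0x0f]=0xbd, mem[0x07]=0xed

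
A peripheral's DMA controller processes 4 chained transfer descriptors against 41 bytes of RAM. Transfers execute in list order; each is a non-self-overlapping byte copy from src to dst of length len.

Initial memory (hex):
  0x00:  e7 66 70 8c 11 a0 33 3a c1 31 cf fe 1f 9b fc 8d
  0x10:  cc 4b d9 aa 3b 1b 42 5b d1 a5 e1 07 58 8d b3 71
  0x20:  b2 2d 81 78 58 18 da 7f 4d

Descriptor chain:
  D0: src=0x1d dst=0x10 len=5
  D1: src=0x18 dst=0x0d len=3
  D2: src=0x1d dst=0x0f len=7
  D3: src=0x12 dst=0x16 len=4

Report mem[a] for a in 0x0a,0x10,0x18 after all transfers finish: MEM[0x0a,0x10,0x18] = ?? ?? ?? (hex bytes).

MEM[0x0a,0x10,0x18] = cf b3 81

D0: mem[0x10..0x14] <- [8d b3 71 b2 2d]
D1: mem[0x0d..0x0f] <- [d1 a5 e1]
D2: mem[0x0f..0x15] <- [8d b3 71 b2 2d 81 78]
D3: mem[0x16..0x19] <- [b2 2d 81 78]
query mem[0x0a]=0xcf, mem[0x10]=0xb3, mem[0x18]=0x81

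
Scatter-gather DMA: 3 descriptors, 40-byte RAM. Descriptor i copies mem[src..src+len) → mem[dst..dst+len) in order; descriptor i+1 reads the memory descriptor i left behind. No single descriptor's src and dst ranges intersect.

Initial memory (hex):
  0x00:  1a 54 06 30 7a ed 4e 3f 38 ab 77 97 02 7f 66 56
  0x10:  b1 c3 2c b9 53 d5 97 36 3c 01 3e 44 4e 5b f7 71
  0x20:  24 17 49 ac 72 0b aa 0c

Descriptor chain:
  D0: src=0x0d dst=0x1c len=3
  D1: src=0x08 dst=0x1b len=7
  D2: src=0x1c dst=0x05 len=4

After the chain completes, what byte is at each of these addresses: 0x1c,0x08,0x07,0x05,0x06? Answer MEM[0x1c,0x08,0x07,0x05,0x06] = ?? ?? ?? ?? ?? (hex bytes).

MEM[0x1c,0x08,0x07,0x05,0x06] = ab 02 97 ab 77

#0 dst[0x1c+3] := {0x7f,0x66,0x56}
#1 dst[0x1b+7] := {0x38,0xab,0x77,0x97,0x02,0x7f,0x66}
#2 dst[0x05+4] := {0xab,0x77,0x97,0x02}
query mem[0x1c]=0xab, mem[0x08]=0x02, mem[0x07]=0x97, mem[0x05]=0xab, mem[0x06]=0x77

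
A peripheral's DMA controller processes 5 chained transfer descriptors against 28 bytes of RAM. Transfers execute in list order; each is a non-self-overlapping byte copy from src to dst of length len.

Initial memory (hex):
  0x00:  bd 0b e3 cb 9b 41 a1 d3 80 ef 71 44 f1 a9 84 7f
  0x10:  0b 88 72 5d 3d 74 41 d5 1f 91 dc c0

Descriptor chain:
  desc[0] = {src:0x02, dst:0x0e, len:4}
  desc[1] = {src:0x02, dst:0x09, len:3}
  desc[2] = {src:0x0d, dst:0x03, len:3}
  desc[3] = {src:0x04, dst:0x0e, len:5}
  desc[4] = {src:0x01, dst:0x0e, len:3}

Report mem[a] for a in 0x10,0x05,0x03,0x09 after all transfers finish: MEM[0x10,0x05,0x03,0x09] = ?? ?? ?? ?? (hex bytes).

MEM[0x10,0x05,0x03,0x09] = a9 cb a9 e3

  after D0: wrote 4B at 0x0e = e3cb9b41
  after D1: wrote 3B at 0x09 = e3cb9b
  after D2: wrote 3B at 0x03 = a9e3cb
  after D3: wrote 5B at 0x0e = e3cba1d380
  after D4: wrote 3B at 0x0e = 0be3a9
query mem[0x10]=0xa9, mem[0x05]=0xcb, mem[0x03]=0xa9, mem[0x09]=0xe3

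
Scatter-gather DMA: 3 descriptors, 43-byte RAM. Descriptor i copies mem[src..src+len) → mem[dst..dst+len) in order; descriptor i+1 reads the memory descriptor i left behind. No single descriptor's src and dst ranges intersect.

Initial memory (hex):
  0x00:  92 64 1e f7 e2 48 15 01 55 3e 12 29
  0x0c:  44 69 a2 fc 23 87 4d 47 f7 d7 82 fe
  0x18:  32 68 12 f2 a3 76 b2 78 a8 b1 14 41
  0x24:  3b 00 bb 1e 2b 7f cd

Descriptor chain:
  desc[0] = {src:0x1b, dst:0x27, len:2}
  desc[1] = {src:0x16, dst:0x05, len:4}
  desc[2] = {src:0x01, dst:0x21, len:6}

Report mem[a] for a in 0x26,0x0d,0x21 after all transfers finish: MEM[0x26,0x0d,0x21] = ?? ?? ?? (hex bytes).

MEM[0x26,0x0d,0x21] = fe 69 64

D0: mem[0x27..0x28] <- [f2 a3]
D1: mem[0x05..0x08] <- [82 fe 32 68]
D2: mem[0x21..0x26] <- [64 1e f7 e2 82 fe]
query mem[0x26]=0xfe, mem[0x0d]=0x69, mem[0x21]=0x64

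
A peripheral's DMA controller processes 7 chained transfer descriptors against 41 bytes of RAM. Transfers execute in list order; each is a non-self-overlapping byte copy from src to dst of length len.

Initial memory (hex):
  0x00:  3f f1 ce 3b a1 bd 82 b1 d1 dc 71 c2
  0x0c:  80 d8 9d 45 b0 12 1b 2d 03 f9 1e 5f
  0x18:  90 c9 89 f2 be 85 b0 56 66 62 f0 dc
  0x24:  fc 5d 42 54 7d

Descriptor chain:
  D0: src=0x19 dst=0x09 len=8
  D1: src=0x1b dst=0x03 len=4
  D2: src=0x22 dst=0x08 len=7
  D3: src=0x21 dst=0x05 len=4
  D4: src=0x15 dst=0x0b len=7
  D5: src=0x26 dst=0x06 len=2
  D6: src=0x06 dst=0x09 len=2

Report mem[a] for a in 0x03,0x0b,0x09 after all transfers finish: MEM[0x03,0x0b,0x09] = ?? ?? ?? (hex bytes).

[0] 0x19->0x09 len=8 : c9 89 f2 be 85 b0 56 66
[1] 0x1b->0x03 len=4 : f2 be 85 b0
[2] 0x22->0x08 len=7 : f0 dc fc 5d 42 54 7d
[3] 0x21->0x05 len=4 : 62 f0 dc fc
[4] 0x15->0x0b len=7 : f9 1e 5f 90 c9 89 f2
[5] 0x26->0x06 len=2 : 42 54
[6] 0x06->0x09 len=2 : 42 54
query mem[0x03]=0xf2, mem[0x0b]=0xf9, mem[0x09]=0x42

MEM[0x03,0x0b,0x09] = f2 f9 42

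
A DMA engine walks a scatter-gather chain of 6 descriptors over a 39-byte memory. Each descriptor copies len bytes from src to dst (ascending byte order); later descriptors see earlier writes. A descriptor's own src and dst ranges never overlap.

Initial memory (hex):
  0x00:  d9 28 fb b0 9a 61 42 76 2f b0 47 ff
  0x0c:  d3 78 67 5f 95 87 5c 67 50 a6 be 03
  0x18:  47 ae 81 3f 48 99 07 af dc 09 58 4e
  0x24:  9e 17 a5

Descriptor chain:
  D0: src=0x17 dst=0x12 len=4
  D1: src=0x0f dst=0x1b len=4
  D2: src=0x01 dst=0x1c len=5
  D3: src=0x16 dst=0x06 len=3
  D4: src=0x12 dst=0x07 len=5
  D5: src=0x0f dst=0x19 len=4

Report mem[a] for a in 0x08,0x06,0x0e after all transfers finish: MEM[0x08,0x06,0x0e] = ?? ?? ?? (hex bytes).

#0 dst[0x12+4] := {0x03,0x47,0xae,0x81}
#1 dst[0x1b+4] := {0x5f,0x95,0x87,0x03}
#2 dst[0x1c+5] := {0x28,0xfb,0xb0,0x9a,0x61}
#3 dst[0x06+3] := {0xbe,0x03,0x47}
#4 dst[0x07+5] := {0x03,0x47,0xae,0x81,0xbe}
#5 dst[0x19+4] := {0x5f,0x95,0x87,0x03}
query mem[0x08]=0x47, mem[0x06]=0xbe, mem[0x0e]=0x67

MEM[0x08,0x06,0x0e] = 47 be 67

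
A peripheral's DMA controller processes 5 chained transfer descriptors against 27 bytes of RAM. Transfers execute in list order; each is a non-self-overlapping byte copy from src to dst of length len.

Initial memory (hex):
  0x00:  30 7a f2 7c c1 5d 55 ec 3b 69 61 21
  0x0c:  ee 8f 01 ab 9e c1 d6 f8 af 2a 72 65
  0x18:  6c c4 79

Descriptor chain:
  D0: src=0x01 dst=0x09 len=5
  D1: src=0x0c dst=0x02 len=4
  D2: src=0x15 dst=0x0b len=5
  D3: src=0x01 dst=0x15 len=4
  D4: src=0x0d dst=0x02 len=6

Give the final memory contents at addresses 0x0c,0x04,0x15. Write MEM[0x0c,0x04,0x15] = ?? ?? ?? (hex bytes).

MEM[0x0c,0x04,0x15] = 72 c4 7a

  after D0: wrote 5B at 0x09 = 7af27cc15d
  after D1: wrote 4B at 0x02 = c15d01ab
  after D2: wrote 5B at 0x0b = 2a72656cc4
  after D3: wrote 4B at 0x15 = 7ac15d01
  after D4: wrote 6B at 0x02 = 656cc49ec1d6
query mem[0x0c]=0x72, mem[0x04]=0xc4, mem[0x15]=0x7a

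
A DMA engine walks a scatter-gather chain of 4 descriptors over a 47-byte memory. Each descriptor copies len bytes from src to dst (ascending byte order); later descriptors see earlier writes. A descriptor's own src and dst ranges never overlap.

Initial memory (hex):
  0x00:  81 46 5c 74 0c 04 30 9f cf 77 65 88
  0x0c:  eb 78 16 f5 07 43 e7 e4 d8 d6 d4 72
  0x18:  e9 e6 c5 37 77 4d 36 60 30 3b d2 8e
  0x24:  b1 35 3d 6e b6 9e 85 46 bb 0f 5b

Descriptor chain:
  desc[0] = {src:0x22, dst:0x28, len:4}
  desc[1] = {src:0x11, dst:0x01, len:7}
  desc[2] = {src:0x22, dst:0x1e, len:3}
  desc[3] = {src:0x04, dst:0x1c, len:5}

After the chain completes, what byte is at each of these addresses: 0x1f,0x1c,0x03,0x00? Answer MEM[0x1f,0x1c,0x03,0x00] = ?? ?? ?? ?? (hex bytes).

D0: mem[0x28..0x2b] <- [d2 8e b1 35]
D1: mem[0x01..0x07] <- [43 e7 e4 d8 d6 d4 72]
D2: mem[0x1e..0x20] <- [d2 8e b1]
D3: mem[0x1c..0x20] <- [d8 d6 d4 72 cf]
query mem[0x1f]=0x72, mem[0x1c]=0xd8, mem[0x03]=0xe4, mem[0x00]=0x81

MEM[0x1f,0x1c,0x03,0x00] = 72 d8 e4 81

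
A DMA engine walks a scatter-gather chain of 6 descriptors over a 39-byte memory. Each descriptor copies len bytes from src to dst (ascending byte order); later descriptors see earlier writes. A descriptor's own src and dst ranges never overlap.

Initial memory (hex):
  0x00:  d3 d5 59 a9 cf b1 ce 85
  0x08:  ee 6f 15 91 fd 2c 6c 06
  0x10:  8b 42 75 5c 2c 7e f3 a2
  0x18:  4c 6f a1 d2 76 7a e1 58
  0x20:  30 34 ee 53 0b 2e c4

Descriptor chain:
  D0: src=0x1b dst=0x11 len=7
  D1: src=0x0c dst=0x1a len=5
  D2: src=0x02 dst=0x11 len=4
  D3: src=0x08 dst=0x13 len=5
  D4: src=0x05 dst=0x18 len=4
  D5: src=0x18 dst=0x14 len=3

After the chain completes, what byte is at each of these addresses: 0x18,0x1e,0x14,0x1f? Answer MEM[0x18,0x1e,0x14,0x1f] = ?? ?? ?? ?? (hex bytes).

  after D0: wrote 7B at 0x11 = d2767ae1583034
  after D1: wrote 5B at 0x1a = fd2c6c068b
  after D2: wrote 4B at 0x11 = 59a9cfb1
  after D3: wrote 5B at 0x13 = ee6f1591fd
  after D4: wrote 4B at 0x18 = b1ce85ee
  after D5: wrote 3B at 0x14 = b1ce85
query mem[0x18]=0xb1, mem[0x1e]=0x8b, mem[0x14]=0xb1, mem[0x1f]=0x58

MEM[0x18,0x1e,0x14,0x1f] = b1 8b b1 58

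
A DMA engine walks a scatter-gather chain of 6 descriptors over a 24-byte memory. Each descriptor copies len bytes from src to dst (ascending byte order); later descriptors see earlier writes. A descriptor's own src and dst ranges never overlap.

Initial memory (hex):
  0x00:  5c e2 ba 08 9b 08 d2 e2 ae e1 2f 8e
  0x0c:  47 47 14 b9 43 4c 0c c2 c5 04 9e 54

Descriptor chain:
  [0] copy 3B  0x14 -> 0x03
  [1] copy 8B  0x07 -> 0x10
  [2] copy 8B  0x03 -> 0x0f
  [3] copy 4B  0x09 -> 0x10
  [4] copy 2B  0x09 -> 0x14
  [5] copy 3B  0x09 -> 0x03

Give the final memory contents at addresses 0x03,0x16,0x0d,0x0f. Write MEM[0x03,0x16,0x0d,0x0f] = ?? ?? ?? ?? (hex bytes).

MEM[0x03,0x16,0x0d,0x0f] = e1 2f 47 c5

  after D0: wrote 3B at 0x03 = c5049e
  after D1: wrote 8B at 0x10 = e2aee12f8e474714
  after D2: wrote 8B at 0x0f = c5049ed2e2aee12f
  after D3: wrote 4B at 0x10 = e12f8e47
  after D4: wrote 2B at 0x14 = e12f
  after D5: wrote 3B at 0x03 = e12f8e
query mem[0x03]=0xe1, mem[0x16]=0x2f, mem[0x0d]=0x47, mem[0x0f]=0xc5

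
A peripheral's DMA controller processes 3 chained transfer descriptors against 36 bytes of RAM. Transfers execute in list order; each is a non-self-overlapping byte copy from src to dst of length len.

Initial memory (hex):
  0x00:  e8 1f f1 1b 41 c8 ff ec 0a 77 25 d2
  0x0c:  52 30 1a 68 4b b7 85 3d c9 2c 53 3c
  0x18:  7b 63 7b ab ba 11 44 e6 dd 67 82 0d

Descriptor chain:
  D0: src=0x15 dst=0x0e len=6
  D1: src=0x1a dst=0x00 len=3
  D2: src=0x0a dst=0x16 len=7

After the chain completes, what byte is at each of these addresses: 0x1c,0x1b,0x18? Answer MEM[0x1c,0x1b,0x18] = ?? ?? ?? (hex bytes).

MEM[0x1c,0x1b,0x18] = 3c 53 52

  after D0: wrote 6B at 0x0e = 2c533c7b637b
  after D1: wrote 3B at 0x00 = 7babba
  after D2: wrote 7B at 0x16 = 25d252302c533c
query mem[0x1c]=0x3c, mem[0x1b]=0x53, mem[0x18]=0x52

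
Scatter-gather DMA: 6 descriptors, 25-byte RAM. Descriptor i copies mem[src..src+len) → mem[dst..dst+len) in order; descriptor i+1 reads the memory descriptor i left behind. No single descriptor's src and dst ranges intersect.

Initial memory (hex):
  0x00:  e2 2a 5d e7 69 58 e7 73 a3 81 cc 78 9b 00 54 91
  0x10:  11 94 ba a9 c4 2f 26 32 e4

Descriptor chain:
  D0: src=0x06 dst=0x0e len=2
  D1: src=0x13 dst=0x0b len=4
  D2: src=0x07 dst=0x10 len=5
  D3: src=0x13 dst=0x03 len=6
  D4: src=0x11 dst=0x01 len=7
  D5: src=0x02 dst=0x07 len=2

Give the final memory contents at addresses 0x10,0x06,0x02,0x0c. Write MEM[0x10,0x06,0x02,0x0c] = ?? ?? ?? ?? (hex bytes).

  after D0: wrote 2B at 0x0e = e773
  after D1: wrote 4B at 0x0b = a9c42f26
  after D2: wrote 5B at 0x10 = 73a381cca9
  after D3: wrote 6B at 0x03 = cca92f2632e4
  after D4: wrote 7B at 0x01 = a381cca92f2632
  after D5: wrote 2B at 0x07 = 81cc
query mem[0x10]=0x73, mem[0x06]=0x26, mem[0x02]=0x81, mem[0x0c]=0xc4

MEM[0x10,0x06,0x02,0x0c] = 73 26 81 c4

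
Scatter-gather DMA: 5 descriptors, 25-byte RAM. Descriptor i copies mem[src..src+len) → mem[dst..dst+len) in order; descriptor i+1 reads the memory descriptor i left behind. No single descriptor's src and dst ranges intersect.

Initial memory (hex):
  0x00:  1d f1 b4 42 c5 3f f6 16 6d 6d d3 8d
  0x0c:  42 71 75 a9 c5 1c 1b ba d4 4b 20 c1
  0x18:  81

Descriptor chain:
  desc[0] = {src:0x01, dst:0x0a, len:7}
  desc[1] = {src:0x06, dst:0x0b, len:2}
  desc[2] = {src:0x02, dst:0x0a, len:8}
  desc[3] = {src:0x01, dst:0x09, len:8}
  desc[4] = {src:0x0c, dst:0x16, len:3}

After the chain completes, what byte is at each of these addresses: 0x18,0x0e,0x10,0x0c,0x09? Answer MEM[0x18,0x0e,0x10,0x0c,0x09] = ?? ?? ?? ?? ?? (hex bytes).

MEM[0x18,0x0e,0x10,0x0c,0x09] = f6 f6 6d c5 f1

  after D0: wrote 7B at 0x0a = f1b442c53ff616
  after D1: wrote 2B at 0x0b = f616
  after D2: wrote 8B at 0x0a = b442c53ff6166d6d
  after D3: wrote 8B at 0x09 = f1b442c53ff6166d
  after D4: wrote 3B at 0x16 = c53ff6
query mem[0x18]=0xf6, mem[0x0e]=0xf6, mem[0x10]=0x6d, mem[0x0c]=0xc5, mem[0x09]=0xf1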